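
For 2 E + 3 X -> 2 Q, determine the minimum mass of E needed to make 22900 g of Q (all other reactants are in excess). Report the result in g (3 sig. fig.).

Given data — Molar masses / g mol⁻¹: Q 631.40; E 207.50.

7530 g

n(Q) = 22900 / 631.40 = 36.27 mol
n(E) = (2/2) × 36.27 = 36.27 mol
mass = 36.27 × 207.50 = 7526 g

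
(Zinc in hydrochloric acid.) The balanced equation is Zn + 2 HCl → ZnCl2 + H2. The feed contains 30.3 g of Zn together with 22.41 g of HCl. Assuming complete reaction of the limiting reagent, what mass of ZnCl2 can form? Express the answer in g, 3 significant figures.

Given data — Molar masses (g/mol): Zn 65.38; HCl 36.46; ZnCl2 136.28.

n(Zn) = 30.30 / 65.38 = 0.4634 mol
n(HCl) = 22.41 / 36.46 = 0.6146 mol
n/ν → Zn: 0.4634, HCl: 0.3073; HCl is limiting.
n(ZnCl2) = (1/2) × 0.6146 = 0.3073 mol
mass = 0.3073 × 136.28 = 41.88 g

41.9 g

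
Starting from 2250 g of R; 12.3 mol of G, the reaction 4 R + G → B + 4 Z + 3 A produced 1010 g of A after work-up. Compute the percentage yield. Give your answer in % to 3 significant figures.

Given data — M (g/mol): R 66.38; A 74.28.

53.5 %

n(R) = 2250 / 66.38 = 33.90 mol
n(G) = 12.30 mol
n/ν for R = 33.90/4 = 8.475
n/ν for G = 12.30/1 = 12.30
Smallest n/ν is R → limiting reagent.
theoretical n(A) = (3/4) × 33.90 = 25.43 mol → 1889 g
% yield = 1010 / 1889 × 100 = 53.47 %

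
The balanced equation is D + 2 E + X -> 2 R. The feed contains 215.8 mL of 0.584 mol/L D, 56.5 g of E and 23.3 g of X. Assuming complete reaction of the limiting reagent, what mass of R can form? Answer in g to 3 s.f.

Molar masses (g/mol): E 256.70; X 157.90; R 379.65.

83.6 g

n(D) = 0.584 × 215.8/1000 = 0.1260 mol
n(E) = 56.50 / 256.70 = 0.2201 mol
n(X) = 23.30 / 157.90 = 0.1476 mol
n/ν for D = 0.1260/1 = 0.1260
n/ν for E = 0.2201/2 = 0.1101
n/ν for X = 0.1476/1 = 0.1476
Smallest n/ν is E → limiting reagent.
n(R) = (2/2) × 0.2201 = 0.2201 mol
mass = 0.2201 × 379.65 = 83.56 g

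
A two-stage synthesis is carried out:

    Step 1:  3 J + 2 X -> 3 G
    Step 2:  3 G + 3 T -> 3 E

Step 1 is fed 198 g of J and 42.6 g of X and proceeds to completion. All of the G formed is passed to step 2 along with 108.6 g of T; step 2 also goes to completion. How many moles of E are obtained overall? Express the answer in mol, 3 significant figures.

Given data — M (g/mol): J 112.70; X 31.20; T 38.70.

1.76 mol

Step 1:
n(J) = 198.0 / 112.70 = 1.757 mol
n(X) = 42.60 / 31.20 = 1.365 mol
n/ν for J = 1.757/3 = 0.5857
n/ν for X = 1.365/2 = 0.6825
Smallest n/ν is J → limiting reagent.
n(G) produced = (3/3) × 1.757 = 1.757 mol
Step 2:
n(G) available = 1.757 mol
n(T) = 108.6 / 38.70 = 2.806 mol
n/ν for G = 1.757/3 = 0.5857
n/ν for T = 2.806/3 = 0.9353
Smallest n/ν is G → limiting reagent.
n(E) = (3/3) × 1.757 = 1.757 mol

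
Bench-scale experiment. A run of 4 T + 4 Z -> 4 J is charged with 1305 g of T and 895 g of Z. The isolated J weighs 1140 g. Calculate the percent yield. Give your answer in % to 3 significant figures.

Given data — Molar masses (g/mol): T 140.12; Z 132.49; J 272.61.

n(T) = 1305 / 140.12 = 9.313 mol
n(Z) = 895.0 / 132.49 = 6.755 mol
n/ν for T = 9.313/4 = 2.328
n/ν for Z = 6.755/4 = 1.689
Smallest n/ν is Z → limiting reagent.
theoretical n(J) = (4/4) × 6.755 = 6.755 mol → 1841 g
% yield = 1140 / 1841 × 100 = 61.92 %

61.9 %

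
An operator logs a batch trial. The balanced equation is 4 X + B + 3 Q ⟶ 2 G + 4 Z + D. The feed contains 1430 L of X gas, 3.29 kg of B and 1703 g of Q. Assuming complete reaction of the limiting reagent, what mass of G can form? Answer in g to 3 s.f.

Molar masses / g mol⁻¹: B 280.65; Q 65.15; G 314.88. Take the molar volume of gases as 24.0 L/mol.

n(X) = 1430 / 24.0 = 59.58 mol
n(B) = 3.290×1000 / 280.65 = 11.72 mol
n(Q) = 1703 / 65.15 = 26.14 mol
n/ν → X: 14.90, B: 11.72, Q: 8.713; Q is limiting.
n(G) = (2/3) × 26.14 = 17.43 mol
mass = 17.43 × 314.88 = 5488 g

5490 g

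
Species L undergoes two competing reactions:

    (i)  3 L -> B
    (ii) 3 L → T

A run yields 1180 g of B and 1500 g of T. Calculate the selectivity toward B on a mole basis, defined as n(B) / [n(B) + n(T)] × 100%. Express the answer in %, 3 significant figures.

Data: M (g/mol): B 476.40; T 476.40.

n(B) = 1180 / 476.40 = 2.477 mol
n(T) = 1500 / 476.40 = 3.149 mol
selectivity = 2.477/(2.477+3.149) × 100 = 44.03 %

44.0 %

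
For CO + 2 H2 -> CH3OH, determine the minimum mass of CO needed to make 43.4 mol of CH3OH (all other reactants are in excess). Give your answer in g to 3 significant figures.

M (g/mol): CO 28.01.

n(CH3OH) = 43.40 mol
n(CO) = (1/1) × 43.40 = 43.40 mol
mass = 43.40 × 28.01 = 1216 g

1220 g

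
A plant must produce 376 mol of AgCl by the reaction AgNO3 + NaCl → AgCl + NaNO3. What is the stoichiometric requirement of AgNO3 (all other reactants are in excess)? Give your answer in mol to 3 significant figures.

n(AgCl) = 376.0 mol
n(AgNO3) = (1/1) × 376.0 = 376.0 mol

376 mol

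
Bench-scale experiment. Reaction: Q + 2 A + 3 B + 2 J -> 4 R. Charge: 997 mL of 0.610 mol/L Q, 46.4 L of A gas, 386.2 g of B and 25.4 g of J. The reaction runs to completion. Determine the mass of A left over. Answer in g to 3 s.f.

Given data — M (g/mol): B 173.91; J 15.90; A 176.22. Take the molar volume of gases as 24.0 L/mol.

126 g

n(Q) = 0.610 × 997.0/1000 = 0.6082 mol
n(A) = 46.40 / 24.0 = 1.933 mol
n(B) = 386.2 / 173.91 = 2.221 mol
n(J) = 25.40 / 15.90 = 1.597 mol
n/ν for Q = 0.6082/1 = 0.6082
n/ν for A = 1.933/2 = 0.9665
n/ν for B = 2.221/3 = 0.7403
n/ν for J = 1.597/2 = 0.7985
Smallest n/ν is Q → limiting reagent.
A consumed = (2/1) × 0.6082 = 1.216 mol
A remaining = 1.933 − 1.216 = 0.7170 mol
mass = 0.7170 × 176.22 = 126.3 g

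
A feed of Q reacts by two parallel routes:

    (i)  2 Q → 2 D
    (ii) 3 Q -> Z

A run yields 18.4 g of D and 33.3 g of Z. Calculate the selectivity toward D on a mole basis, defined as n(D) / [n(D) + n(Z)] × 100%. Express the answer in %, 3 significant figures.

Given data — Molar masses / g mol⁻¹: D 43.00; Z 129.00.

62.4 %

n(D) = 18.4 / 43.00 = 0.4279 mol
n(Z) = 33.3 / 129.00 = 0.2581 mol
selectivity = 0.4279/(0.4279+0.2581) × 100 = 62.38 %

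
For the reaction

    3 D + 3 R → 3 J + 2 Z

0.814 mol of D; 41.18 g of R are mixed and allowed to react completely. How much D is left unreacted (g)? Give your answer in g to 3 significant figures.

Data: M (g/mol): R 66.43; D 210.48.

n(D) = 0.8140 mol
n(R) = 41.18 / 66.43 = 0.6199 mol
n/ν for D = 0.8140/3 = 0.2713
n/ν for R = 0.6199/3 = 0.2066
Smallest n/ν is R → limiting reagent.
D consumed = (3/3) × 0.6199 = 0.6199 mol
D remaining = 0.8140 − 0.6199 = 0.1941 mol
mass = 0.1941 × 210.48 = 40.85 g

40.9 g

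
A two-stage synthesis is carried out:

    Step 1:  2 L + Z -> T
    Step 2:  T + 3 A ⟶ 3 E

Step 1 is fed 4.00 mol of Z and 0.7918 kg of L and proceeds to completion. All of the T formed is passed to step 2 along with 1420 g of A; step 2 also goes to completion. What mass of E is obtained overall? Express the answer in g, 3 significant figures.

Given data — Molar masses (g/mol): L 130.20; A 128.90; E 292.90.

2670 g

Step 1:
n(Z) = 4.000 mol
n(L) = 0.7918×1000 / 130.20 = 6.081 mol
n/ν for Z = 4.000/1 = 4.000
n/ν for L = 6.081/2 = 3.041
Smallest n/ν is L → limiting reagent.
n(T) produced = (1/2) × 6.081 = 3.041 mol
Step 2:
n(T) available = 3.041 mol
n(A) = 1420 / 128.90 = 11.02 mol
n/ν for T = 3.041/1 = 3.041
n/ν for A = 11.02/3 = 3.673
Smallest n/ν is T → limiting reagent.
n(E) = (3/1) × 3.041 = 9.123 mol
mass = 9.123 × 292.90 = 2672 g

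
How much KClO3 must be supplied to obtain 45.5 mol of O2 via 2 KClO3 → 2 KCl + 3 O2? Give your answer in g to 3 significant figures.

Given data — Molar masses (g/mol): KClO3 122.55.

3720 g

n(O2) = 45.50 mol
n(KClO3) = (2/3) × 45.50 = 30.33 mol
mass = 30.33 × 122.55 = 3717 g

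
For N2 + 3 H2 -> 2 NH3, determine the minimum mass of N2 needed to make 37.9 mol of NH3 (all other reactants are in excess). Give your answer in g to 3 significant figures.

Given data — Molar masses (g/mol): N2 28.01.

531 g

n(NH3) = 37.90 mol
n(N2) = (1/2) × 37.90 = 18.95 mol
mass = 18.95 × 28.01 = 530.8 g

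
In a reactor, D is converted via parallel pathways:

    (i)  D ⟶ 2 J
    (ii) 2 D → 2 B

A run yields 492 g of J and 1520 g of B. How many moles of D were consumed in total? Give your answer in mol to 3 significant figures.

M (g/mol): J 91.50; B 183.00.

n(J) = 492 / 91.50 = 5.377 mol
n(B) = 1520 / 183.00 = 8.306 mol
n(D) via (i) = (1/2)×5.377 = 2.689 mol
n(D) via (ii) = (2/2)×8.306 = 8.306 mol
total n(D) = 2.689 + 8.306 = 11.00 mol

11.0 mol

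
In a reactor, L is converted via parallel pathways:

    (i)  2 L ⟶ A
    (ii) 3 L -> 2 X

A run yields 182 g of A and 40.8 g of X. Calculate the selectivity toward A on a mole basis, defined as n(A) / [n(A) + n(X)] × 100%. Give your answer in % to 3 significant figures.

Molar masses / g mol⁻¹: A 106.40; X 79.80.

77.0 %

n(A) = 182 / 106.40 = 1.711 mol
n(X) = 40.8 / 79.80 = 0.5113 mol
selectivity = 1.711/(1.711+0.5113) × 100 = 76.99 %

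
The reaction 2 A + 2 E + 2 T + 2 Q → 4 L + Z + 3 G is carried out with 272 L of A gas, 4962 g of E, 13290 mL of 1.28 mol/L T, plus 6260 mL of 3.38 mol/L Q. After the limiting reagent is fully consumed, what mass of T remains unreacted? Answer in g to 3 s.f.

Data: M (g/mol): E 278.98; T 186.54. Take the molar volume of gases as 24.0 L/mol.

1060 g

n(A) = 272.0 / 24.0 = 11.33 mol
n(E) = 4962 / 278.98 = 17.79 mol
n(T) = 1.28 × 13290/1000 = 17.01 mol
n(Q) = 3.38 × 6260/1000 = 21.16 mol
n/ν for A = 11.33/2 = 5.665
n/ν for E = 17.79/2 = 8.895
n/ν for T = 17.01/2 = 8.505
n/ν for Q = 21.16/2 = 10.58
Smallest n/ν is A → limiting reagent.
T consumed = (2/2) × 11.33 = 11.33 mol
T remaining = 17.01 − 11.33 = 5.680 mol
mass = 5.680 × 186.54 = 1060 g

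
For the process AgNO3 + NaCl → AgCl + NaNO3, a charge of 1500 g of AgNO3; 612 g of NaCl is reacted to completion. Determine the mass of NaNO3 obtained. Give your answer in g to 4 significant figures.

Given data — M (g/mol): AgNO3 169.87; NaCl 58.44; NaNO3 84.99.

n(AgNO3) = 1500 / 169.87 = 8.830 mol
n(NaCl) = 612.0 / 58.44 = 10.47 mol
n/ν → AgNO3: 8.830, NaCl: 10.47; AgNO3 is limiting.
n(NaNO3) = (1/1) × 8.830 = 8.830 mol
mass = 8.830 × 84.99 = 750.5 g

750.5 g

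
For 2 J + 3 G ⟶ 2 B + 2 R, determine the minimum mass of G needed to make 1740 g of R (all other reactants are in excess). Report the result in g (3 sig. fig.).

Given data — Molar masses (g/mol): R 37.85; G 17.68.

n(R) = 1740 / 37.85 = 45.97 mol
n(G) = (3/2) × 45.97 = 68.96 mol
mass = 68.96 × 17.68 = 1219 g

1220 g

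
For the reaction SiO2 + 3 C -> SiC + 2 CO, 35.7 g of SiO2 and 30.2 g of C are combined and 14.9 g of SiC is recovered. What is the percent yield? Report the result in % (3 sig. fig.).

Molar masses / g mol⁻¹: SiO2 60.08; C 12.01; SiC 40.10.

n(SiO2) = 35.70 / 60.08 = 0.5942 mol
n(C) = 30.20 / 12.01 = 2.515 mol
n/ν for SiO2 = 0.5942/1 = 0.5942
n/ν for C = 2.515/3 = 0.8383
Smallest n/ν is SiO2 → limiting reagent.
theoretical n(SiC) = (1/1) × 0.5942 = 0.5942 mol → 23.83 g
% yield = 14.9 / 23.83 × 100 = 62.53 %

62.5 %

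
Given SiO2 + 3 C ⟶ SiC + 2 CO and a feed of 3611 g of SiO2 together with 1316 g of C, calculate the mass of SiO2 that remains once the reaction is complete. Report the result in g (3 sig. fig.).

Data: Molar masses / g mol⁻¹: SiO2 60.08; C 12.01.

n(SiO2) = 3611 / 60.08 = 60.10 mol
n(C) = 1316 / 12.01 = 109.6 mol
n/ν for SiO2 = 60.10/1 = 60.10
n/ν for C = 109.6/3 = 36.53
Smallest n/ν is C → limiting reagent.
SiO2 consumed = (1/3) × 109.6 = 36.53 mol
SiO2 remaining = 60.10 − 36.53 = 23.57 mol
mass = 23.57 × 60.08 = 1416 g

1420 g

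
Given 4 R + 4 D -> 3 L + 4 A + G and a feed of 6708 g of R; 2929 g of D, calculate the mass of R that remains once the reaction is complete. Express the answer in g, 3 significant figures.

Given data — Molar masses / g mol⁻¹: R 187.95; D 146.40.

2950 g

n(R) = 6708 / 187.95 = 35.69 mol
n(D) = 2929 / 146.40 = 20.01 mol
n/ν for R = 35.69/4 = 8.923
n/ν for D = 20.01/4 = 5.003
Smallest n/ν is D → limiting reagent.
R consumed = (4/4) × 20.01 = 20.01 mol
R remaining = 35.69 − 20.01 = 15.68 mol
mass = 15.68 × 187.95 = 2947 g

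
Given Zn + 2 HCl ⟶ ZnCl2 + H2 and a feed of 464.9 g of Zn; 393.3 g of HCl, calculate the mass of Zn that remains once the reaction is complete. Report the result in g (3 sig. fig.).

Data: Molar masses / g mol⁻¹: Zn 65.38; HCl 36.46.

n(Zn) = 464.9 / 65.38 = 7.111 mol
n(HCl) = 393.3 / 36.46 = 10.79 mol
n/ν for Zn = 7.111/1 = 7.111
n/ν for HCl = 10.79/2 = 5.395
Smallest n/ν is HCl → limiting reagent.
Zn consumed = (1/2) × 10.79 = 5.395 mol
Zn remaining = 7.111 − 5.395 = 1.716 mol
mass = 1.716 × 65.38 = 112.2 g

112 g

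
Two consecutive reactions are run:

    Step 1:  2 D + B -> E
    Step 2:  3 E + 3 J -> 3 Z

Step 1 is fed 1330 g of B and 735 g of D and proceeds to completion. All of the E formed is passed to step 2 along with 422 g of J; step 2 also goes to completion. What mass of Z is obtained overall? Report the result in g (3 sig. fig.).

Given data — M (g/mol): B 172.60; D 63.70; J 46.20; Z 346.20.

2000 g

Step 1:
n(B) = 1330 / 172.60 = 7.706 mol
n(D) = 735.0 / 63.70 = 11.54 mol
n/ν for B = 7.706/1 = 7.706
n/ν for D = 11.54/2 = 5.770
Smallest n/ν is D → limiting reagent.
n(E) produced = (1/2) × 11.54 = 5.770 mol
Step 2:
n(E) available = 5.770 mol
n(J) = 422.0 / 46.20 = 9.134 mol
n/ν for E = 5.770/3 = 1.923
n/ν for J = 9.134/3 = 3.045
Smallest n/ν is E → limiting reagent.
n(Z) = (3/3) × 5.770 = 5.770 mol
mass = 5.770 × 346.20 = 1998 g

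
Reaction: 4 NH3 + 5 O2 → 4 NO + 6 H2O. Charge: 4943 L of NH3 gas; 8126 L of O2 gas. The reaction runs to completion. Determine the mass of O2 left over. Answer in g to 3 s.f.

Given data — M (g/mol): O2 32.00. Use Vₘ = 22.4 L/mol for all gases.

n(NH3) = 4943 / 22.4 = 220.7 mol
n(O2) = 8126 / 22.4 = 362.8 mol
n/ν for NH3 = 220.7/4 = 55.18
n/ν for O2 = 362.8/5 = 72.56
Smallest n/ν is NH3 → limiting reagent.
O2 consumed = (5/4) × 220.7 = 275.9 mol
O2 remaining = 362.8 − 275.9 = 86.90 mol
mass = 86.90 × 32.00 = 2781 g

2780 g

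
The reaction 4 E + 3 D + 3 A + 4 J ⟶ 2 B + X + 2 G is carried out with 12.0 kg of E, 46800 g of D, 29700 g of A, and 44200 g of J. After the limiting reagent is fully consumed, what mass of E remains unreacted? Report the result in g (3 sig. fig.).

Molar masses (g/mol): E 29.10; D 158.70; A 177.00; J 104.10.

5490 g

n(E) = 12.00×1000 / 29.10 = 412.4 mol
n(D) = 46800 / 158.70 = 294.9 mol
n(A) = 29700 / 177.00 = 167.8 mol
n(J) = 44200 / 104.10 = 424.6 mol
n/ν → E: 103.1, D: 98.30, A: 55.93, J: 106.2; A is limiting.
E consumed = (4/3) × 167.8 = 223.7 mol
E remaining = 412.4 − 223.7 = 188.7 mol
mass = 188.7 × 29.10 = 5491 g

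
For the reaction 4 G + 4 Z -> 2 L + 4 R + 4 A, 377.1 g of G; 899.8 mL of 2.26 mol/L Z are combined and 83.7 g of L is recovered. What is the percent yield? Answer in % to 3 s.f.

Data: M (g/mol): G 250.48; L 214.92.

n(G) = 377.1 / 250.48 = 1.506 mol
n(Z) = 2.26 × 899.8/1000 = 2.034 mol
n/ν for G = 1.506/4 = 0.3765
n/ν for Z = 2.034/4 = 0.5085
Smallest n/ν is G → limiting reagent.
theoretical n(L) = (2/4) × 1.506 = 0.7530 mol → 161.8 g
% yield = 83.7 / 161.8 × 100 = 51.73 %

51.7 %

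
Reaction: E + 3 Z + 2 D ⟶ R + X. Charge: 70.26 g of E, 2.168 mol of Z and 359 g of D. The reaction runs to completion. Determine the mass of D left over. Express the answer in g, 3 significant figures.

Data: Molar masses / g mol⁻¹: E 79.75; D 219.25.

42.1 g

n(E) = 70.26 / 79.75 = 0.8810 mol
n(Z) = 2.168 mol
n(D) = 359.0 / 219.25 = 1.637 mol
n/ν for E = 0.8810/1 = 0.8810
n/ν for Z = 2.168/3 = 0.7227
n/ν for D = 1.637/2 = 0.8185
Smallest n/ν is Z → limiting reagent.
D consumed = (2/3) × 2.168 = 1.445 mol
D remaining = 1.637 − 1.445 = 0.1920 mol
mass = 0.1920 × 219.25 = 42.10 g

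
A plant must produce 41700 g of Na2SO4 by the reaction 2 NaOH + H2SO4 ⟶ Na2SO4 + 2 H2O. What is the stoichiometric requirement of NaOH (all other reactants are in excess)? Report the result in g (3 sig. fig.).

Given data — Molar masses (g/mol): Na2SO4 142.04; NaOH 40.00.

n(Na2SO4) = 41700 / 142.04 = 293.6 mol
n(NaOH) = (2/1) × 293.6 = 587.2 mol
mass = 587.2 × 40.00 = 23490 g

23500 g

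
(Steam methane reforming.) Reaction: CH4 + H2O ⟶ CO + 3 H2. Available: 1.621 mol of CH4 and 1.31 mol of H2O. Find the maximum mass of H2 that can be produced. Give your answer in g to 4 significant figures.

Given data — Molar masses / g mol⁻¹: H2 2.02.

7.939 g

n(CH4) = 1.621 mol
n(H2O) = 1.310 mol
n/ν → CH4: 1.621, H2O: 1.310; H2O is limiting.
n(H2) = (3/1) × 1.310 = 3.930 mol
mass = 3.930 × 2.02 = 7.939 g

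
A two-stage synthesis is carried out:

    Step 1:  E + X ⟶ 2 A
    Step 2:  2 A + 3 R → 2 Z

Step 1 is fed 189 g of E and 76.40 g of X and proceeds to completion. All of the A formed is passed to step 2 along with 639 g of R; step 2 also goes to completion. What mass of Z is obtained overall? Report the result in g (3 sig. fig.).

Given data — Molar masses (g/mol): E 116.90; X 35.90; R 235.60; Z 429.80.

Step 1:
n(E) = 189.0 / 116.90 = 1.617 mol
n(X) = 76.40 / 35.90 = 2.128 mol
n/ν → E: 1.617, X: 2.128; E is limiting.
n(A) produced = (2/1) × 1.617 = 3.234 mol
Step 2:
n(A) available = 3.234 mol
n(R) = 639.0 / 235.60 = 2.712 mol
n/ν → A: 1.617, R: 0.9040; R is limiting.
n(Z) = (2/3) × 2.712 = 1.808 mol
mass = 1.808 × 429.80 = 777.1 g

777 g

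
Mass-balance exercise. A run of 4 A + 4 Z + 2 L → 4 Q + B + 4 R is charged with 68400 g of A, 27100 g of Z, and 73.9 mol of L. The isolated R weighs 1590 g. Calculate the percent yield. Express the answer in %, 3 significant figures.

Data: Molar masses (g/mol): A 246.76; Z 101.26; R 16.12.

66.7 %

n(A) = 68400 / 246.76 = 277.2 mol
n(Z) = 27100 / 101.26 = 267.6 mol
n(L) = 73.90 mol
n/ν for A = 277.2/4 = 69.30
n/ν for Z = 267.6/4 = 66.90
n/ν for L = 73.90/2 = 36.95
Smallest n/ν is L → limiting reagent.
theoretical n(R) = (4/2) × 73.90 = 147.8 mol → 2383 g
% yield = 1590 / 2383 × 100 = 66.72 %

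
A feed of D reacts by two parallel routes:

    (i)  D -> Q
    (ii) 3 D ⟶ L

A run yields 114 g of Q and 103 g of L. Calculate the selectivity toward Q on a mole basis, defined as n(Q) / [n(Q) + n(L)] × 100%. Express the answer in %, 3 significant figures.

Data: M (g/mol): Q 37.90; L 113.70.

n(Q) = 114 / 37.90 = 3.008 mol
n(L) = 103 / 113.70 = 0.9059 mol
selectivity = 3.008/(3.008+0.9059) × 100 = 76.85 %

76.9 %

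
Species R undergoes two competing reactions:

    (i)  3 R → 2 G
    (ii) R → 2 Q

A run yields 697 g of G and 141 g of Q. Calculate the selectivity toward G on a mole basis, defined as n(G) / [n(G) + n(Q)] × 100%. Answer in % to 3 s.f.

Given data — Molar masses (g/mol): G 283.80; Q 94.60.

n(G) = 697 / 283.80 = 2.456 mol
n(Q) = 141 / 94.60 = 1.490 mol
selectivity = 2.456/(2.456+1.490) × 100 = 62.24 %

62.2 %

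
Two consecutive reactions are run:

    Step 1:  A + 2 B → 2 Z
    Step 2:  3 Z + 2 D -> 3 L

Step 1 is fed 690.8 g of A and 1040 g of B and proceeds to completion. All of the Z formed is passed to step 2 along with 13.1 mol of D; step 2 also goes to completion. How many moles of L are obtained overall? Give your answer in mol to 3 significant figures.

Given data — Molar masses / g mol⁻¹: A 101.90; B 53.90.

13.6 mol

Step 1:
n(A) = 690.8 / 101.90 = 6.779 mol
n(B) = 1040 / 53.90 = 19.29 mol
n/ν for A = 6.779/1 = 6.779
n/ν for B = 19.29/2 = 9.645
Smallest n/ν is A → limiting reagent.
n(Z) produced = (2/1) × 6.779 = 13.56 mol
Step 2:
n(Z) available = 13.56 mol
n(D) = 13.10 mol
n/ν for Z = 13.56/3 = 4.520
n/ν for D = 13.10/2 = 6.550
Smallest n/ν is Z → limiting reagent.
n(L) = (3/3) × 13.56 = 13.56 mol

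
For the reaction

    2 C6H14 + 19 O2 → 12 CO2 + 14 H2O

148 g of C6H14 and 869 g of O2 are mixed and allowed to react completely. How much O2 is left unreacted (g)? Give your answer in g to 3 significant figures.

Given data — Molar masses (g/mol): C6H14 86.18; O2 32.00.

n(C6H14) = 148.0 / 86.18 = 1.717 mol
n(O2) = 869.0 / 32.00 = 27.16 mol
n/ν for C6H14 = 1.717/2 = 0.8585
n/ν for O2 = 27.16/19 = 1.429
Smallest n/ν is C6H14 → limiting reagent.
O2 consumed = (19/2) × 1.717 = 16.31 mol
O2 remaining = 27.16 − 16.31 = 10.85 mol
mass = 10.85 × 32.00 = 347.2 g

347 g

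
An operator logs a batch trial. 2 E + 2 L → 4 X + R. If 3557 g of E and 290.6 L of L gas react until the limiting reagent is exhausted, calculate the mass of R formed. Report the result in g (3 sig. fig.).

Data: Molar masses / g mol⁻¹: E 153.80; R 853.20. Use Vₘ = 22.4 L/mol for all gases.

n(E) = 3557 / 153.80 = 23.13 mol
n(L) = 290.6 / 22.4 = 12.97 mol
n/ν for E = 23.13/2 = 11.57
n/ν for L = 12.97/2 = 6.485
Smallest n/ν is L → limiting reagent.
n(R) = (1/2) × 12.97 = 6.485 mol
mass = 6.485 × 853.20 = 5533 g

5530 g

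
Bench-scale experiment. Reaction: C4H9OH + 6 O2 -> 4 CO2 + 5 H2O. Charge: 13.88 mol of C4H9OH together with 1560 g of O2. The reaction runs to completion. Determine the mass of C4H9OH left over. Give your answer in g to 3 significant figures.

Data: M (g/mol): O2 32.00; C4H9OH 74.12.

n(C4H9OH) = 13.88 mol
n(O2) = 1560 / 32.00 = 48.75 mol
n/ν for C4H9OH = 13.88/1 = 13.88
n/ν for O2 = 48.75/6 = 8.125
Smallest n/ν is O2 → limiting reagent.
C4H9OH consumed = (1/6) × 48.75 = 8.125 mol
C4H9OH remaining = 13.88 − 8.125 = 5.755 mol
mass = 5.755 × 74.12 = 426.6 g

427 g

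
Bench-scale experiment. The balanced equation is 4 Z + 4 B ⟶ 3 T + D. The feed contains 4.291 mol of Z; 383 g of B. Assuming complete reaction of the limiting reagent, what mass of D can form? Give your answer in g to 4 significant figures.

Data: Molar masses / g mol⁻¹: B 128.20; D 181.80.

n(Z) = 4.291 mol
n(B) = 383.0 / 128.20 = 2.988 mol
n/ν for Z = 4.291/4 = 1.073
n/ν for B = 2.988/4 = 0.7470
Smallest n/ν is B → limiting reagent.
n(D) = (1/4) × 2.988 = 0.7470 mol
mass = 0.7470 × 181.80 = 135.8 g

135.8 g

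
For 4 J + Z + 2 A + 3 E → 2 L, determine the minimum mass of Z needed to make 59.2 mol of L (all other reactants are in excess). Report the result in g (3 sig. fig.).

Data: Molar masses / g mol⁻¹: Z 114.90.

3400 g

n(L) = 59.20 mol
n(Z) = (1/2) × 59.20 = 29.60 mol
mass = 29.60 × 114.90 = 3401 g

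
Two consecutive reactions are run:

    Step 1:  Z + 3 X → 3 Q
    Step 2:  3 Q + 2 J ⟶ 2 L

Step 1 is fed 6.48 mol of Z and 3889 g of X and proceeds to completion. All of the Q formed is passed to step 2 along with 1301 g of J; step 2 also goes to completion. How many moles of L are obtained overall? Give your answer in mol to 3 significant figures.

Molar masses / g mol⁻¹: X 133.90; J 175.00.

7.43 mol

Step 1:
n(Z) = 6.480 mol
n(X) = 3889 / 133.90 = 29.04 mol
n/ν for Z = 6.480/1 = 6.480
n/ν for X = 29.04/3 = 9.680
Smallest n/ν is Z → limiting reagent.
n(Q) produced = (3/1) × 6.480 = 19.44 mol
Step 2:
n(Q) available = 19.44 mol
n(J) = 1301 / 175.00 = 7.434 mol
n/ν for Q = 19.44/3 = 6.480
n/ν for J = 7.434/2 = 3.717
Smallest n/ν is J → limiting reagent.
n(L) = (2/2) × 7.434 = 7.434 mol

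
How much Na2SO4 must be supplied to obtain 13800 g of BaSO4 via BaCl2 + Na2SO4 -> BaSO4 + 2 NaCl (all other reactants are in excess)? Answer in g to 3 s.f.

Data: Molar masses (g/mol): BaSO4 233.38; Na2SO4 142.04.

n(BaSO4) = 13800 / 233.38 = 59.13 mol
n(Na2SO4) = (1/1) × 59.13 = 59.13 mol
mass = 59.13 × 142.04 = 8399 g

8400 g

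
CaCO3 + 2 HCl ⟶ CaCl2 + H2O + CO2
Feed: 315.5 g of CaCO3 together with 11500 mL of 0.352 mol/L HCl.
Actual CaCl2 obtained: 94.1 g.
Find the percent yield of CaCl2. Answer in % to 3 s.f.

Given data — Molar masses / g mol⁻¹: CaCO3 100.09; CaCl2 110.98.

n(CaCO3) = 315.5 / 100.09 = 3.152 mol
n(HCl) = 0.352 × 11500/1000 = 4.048 mol
n/ν → CaCO3: 3.152, HCl: 2.024; HCl is limiting.
theoretical n(CaCl2) = (1/2) × 4.048 = 2.024 mol → 224.6 g
% yield = 94.1 / 224.6 × 100 = 41.90 %

41.9 %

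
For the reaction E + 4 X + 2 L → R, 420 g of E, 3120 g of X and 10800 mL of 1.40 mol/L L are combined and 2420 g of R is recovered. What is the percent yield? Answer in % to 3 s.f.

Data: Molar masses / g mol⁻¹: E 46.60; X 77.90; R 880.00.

n(E) = 420.0 / 46.60 = 9.013 mol
n(X) = 3120 / 77.90 = 40.05 mol
n(L) = 1.40 × 10800/1000 = 15.12 mol
n/ν for E = 9.013/1 = 9.013
n/ν for X = 40.05/4 = 10.01
n/ν for L = 15.12/2 = 7.560
Smallest n/ν is L → limiting reagent.
theoretical n(R) = (1/2) × 15.12 = 7.560 mol → 6653 g
% yield = 2420 / 6653 × 100 = 36.37 %

36.4 %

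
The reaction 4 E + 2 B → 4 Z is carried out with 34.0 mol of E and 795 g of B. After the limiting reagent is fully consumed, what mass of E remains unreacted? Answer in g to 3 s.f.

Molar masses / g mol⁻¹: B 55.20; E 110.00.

n(E) = 34.00 mol
n(B) = 795.0 / 55.20 = 14.40 mol
n/ν for E = 34.00/4 = 8.500
n/ν for B = 14.40/2 = 7.200
Smallest n/ν is B → limiting reagent.
E consumed = (4/2) × 14.40 = 28.80 mol
E remaining = 34.00 − 28.80 = 5.200 mol
mass = 5.200 × 110.00 = 572.0 g

572 g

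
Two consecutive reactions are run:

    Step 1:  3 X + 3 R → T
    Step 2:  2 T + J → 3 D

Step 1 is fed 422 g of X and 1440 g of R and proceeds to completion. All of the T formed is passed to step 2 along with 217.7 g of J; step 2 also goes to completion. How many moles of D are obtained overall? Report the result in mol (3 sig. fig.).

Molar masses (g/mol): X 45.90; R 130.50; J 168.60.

Step 1:
n(X) = 422.0 / 45.90 = 9.194 mol
n(R) = 1440 / 130.50 = 11.03 mol
n/ν for X = 9.194/3 = 3.065
n/ν for R = 11.03/3 = 3.677
Smallest n/ν is X → limiting reagent.
n(T) produced = (1/3) × 9.194 = 3.065 mol
Step 2:
n(T) available = 3.065 mol
n(J) = 217.7 / 168.60 = 1.291 mol
n/ν for T = 3.065/2 = 1.533
n/ν for J = 1.291/1 = 1.291
Smallest n/ν is J → limiting reagent.
n(D) = (3/1) × 1.291 = 3.873 mol

3.87 mol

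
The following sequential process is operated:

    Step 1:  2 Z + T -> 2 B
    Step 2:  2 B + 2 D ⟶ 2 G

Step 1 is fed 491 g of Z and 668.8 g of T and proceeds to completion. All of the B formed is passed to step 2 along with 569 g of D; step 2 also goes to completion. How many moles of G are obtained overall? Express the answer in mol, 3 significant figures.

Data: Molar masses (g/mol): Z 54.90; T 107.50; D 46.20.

8.94 mol

Step 1:
n(Z) = 491.0 / 54.90 = 8.944 mol
n(T) = 668.8 / 107.50 = 6.221 mol
n/ν for Z = 8.944/2 = 4.472
n/ν for T = 6.221/1 = 6.221
Smallest n/ν is Z → limiting reagent.
n(B) produced = (2/2) × 8.944 = 8.944 mol
Step 2:
n(B) available = 8.944 mol
n(D) = 569.0 / 46.20 = 12.32 mol
n/ν for B = 8.944/2 = 4.472
n/ν for D = 12.32/2 = 6.160
Smallest n/ν is B → limiting reagent.
n(G) = (2/2) × 8.944 = 8.944 mol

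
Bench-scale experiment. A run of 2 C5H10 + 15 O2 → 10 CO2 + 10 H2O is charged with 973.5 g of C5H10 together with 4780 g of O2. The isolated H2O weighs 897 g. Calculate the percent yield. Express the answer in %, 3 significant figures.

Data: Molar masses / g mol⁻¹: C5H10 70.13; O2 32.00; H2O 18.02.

n(C5H10) = 973.5 / 70.13 = 13.88 mol
n(O2) = 4780 / 32.00 = 149.4 mol
n/ν → C5H10: 6.940, O2: 9.960; C5H10 is limiting.
theoretical n(H2O) = (10/2) × 13.88 = 69.40 mol → 1251 g
% yield = 897 / 1251 × 100 = 71.70 %

71.7 %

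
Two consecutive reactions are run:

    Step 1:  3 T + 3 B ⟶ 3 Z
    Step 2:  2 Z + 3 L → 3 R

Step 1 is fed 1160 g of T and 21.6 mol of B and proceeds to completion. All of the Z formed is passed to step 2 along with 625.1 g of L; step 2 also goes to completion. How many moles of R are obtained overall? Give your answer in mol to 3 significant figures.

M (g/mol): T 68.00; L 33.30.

18.8 mol

Step 1:
n(T) = 1160 / 68.00 = 17.06 mol
n(B) = 21.60 mol
n/ν for T = 17.06/3 = 5.687
n/ν for B = 21.60/3 = 7.200
Smallest n/ν is T → limiting reagent.
n(Z) produced = (3/3) × 17.06 = 17.06 mol
Step 2:
n(Z) available = 17.06 mol
n(L) = 625.1 / 33.30 = 18.77 mol
n/ν for Z = 17.06/2 = 8.530
n/ν for L = 18.77/3 = 6.257
Smallest n/ν is L → limiting reagent.
n(R) = (3/3) × 18.77 = 18.77 mol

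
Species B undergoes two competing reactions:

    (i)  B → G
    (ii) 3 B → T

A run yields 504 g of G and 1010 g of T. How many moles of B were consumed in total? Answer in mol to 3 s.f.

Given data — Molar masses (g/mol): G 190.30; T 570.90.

n(G) = 504 / 190.30 = 2.648 mol
n(T) = 1010 / 570.90 = 1.769 mol
n(B) via (i) = (1/1)×2.648 = 2.648 mol
n(B) via (ii) = (3/1)×1.769 = 5.307 mol
total n(B) = 2.648 + 5.307 = 7.955 mol

7.96 mol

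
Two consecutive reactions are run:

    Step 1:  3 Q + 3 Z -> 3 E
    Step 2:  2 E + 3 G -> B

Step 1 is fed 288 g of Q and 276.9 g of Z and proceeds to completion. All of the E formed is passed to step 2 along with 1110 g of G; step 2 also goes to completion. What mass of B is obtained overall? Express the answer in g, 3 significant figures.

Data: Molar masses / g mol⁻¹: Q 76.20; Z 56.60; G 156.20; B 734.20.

Step 1:
n(Q) = 288.0 / 76.20 = 3.780 mol
n(Z) = 276.9 / 56.60 = 4.892 mol
n/ν for Q = 3.780/3 = 1.260
n/ν for Z = 4.892/3 = 1.631
Smallest n/ν is Q → limiting reagent.
n(E) produced = (3/3) × 3.780 = 3.780 mol
Step 2:
n(E) available = 3.780 mol
n(G) = 1110 / 156.20 = 7.106 mol
n/ν for E = 3.780/2 = 1.890
n/ν for G = 7.106/3 = 2.369
Smallest n/ν is E → limiting reagent.
n(B) = (1/2) × 3.780 = 1.890 mol
mass = 1.890 × 734.20 = 1388 g

1390 g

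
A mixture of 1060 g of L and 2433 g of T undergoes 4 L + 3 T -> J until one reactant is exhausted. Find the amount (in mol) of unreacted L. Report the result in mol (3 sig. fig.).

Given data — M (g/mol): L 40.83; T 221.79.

n(L) = 1060 / 40.83 = 25.96 mol
n(T) = 2433 / 221.79 = 10.97 mol
n/ν for L = 25.96/4 = 6.490
n/ν for T = 10.97/3 = 3.657
Smallest n/ν is T → limiting reagent.
L consumed = (4/3) × 10.97 = 14.63 mol
L remaining = 25.96 − 14.63 = 11.33 mol

11.3 mol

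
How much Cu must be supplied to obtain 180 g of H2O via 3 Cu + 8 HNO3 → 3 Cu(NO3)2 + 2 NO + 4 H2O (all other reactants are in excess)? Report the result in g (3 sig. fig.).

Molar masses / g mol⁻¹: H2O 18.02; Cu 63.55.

476 g

n(H2O) = 180 / 18.02 = 9.989 mol
n(Cu) = (3/4) × 9.989 = 7.492 mol
mass = 7.492 × 63.55 = 476.1 g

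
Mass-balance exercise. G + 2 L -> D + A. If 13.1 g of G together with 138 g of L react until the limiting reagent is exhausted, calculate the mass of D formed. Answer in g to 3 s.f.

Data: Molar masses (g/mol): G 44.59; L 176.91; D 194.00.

57.0 g

n(G) = 13.10 / 44.59 = 0.2938 mol
n(L) = 138.0 / 176.91 = 0.7801 mol
n/ν for G = 0.2938/1 = 0.2938
n/ν for L = 0.7801/2 = 0.3901
Smallest n/ν is G → limiting reagent.
n(D) = (1/1) × 0.2938 = 0.2938 mol
mass = 0.2938 × 194.00 = 57.00 g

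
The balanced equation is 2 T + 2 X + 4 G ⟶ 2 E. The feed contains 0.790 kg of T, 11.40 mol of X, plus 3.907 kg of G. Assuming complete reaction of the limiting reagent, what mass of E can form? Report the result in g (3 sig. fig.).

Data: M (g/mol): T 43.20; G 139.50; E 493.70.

n(T) = 0.7900×1000 / 43.20 = 18.29 mol
n(X) = 11.40 mol
n(G) = 3.907×1000 / 139.50 = 28.01 mol
n/ν for T = 18.29/2 = 9.145
n/ν for X = 11.40/2 = 5.700
n/ν for G = 28.01/4 = 7.003
Smallest n/ν is X → limiting reagent.
n(E) = (2/2) × 11.40 = 11.40 mol
mass = 11.40 × 493.70 = 5628 g

5630 g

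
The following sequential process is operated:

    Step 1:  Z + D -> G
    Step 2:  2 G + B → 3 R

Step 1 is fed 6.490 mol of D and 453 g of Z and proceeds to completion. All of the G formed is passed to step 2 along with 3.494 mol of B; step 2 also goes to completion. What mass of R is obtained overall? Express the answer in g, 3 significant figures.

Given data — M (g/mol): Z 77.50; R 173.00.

1520 g

Step 1:
n(D) = 6.490 mol
n(Z) = 453.0 / 77.50 = 5.845 mol
n/ν for D = 6.490/1 = 6.490
n/ν for Z = 5.845/1 = 5.845
Smallest n/ν is Z → limiting reagent.
n(G) produced = (1/1) × 5.845 = 5.845 mol
Step 2:
n(G) available = 5.845 mol
n(B) = 3.494 mol
n/ν for G = 5.845/2 = 2.923
n/ν for B = 3.494/1 = 3.494
Smallest n/ν is G → limiting reagent.
n(R) = (3/2) × 5.845 = 8.768 mol
mass = 8.768 × 173.00 = 1517 g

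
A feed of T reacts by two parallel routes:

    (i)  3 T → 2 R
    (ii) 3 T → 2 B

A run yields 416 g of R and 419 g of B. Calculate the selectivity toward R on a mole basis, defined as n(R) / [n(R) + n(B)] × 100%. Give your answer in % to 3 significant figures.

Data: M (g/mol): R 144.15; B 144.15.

n(R) = 416 / 144.15 = 2.886 mol
n(B) = 419 / 144.15 = 2.907 mol
selectivity = 2.886/(2.886+2.907) × 100 = 49.82 %

49.8 %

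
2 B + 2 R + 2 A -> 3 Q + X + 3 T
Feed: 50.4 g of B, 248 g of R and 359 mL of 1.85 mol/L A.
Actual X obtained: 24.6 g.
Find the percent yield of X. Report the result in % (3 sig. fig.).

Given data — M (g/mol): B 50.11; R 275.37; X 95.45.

n(B) = 50.40 / 50.11 = 1.006 mol
n(R) = 248.0 / 275.37 = 0.9006 mol
n(A) = 1.85 × 359.0/1000 = 0.6642 mol
n/ν for B = 1.006/2 = 0.5030
n/ν for R = 0.9006/2 = 0.4503
n/ν for A = 0.6642/2 = 0.3321
Smallest n/ν is A → limiting reagent.
theoretical n(X) = (1/2) × 0.6642 = 0.3321 mol → 31.70 g
% yield = 24.6 / 31.70 × 100 = 77.60 %

77.6 %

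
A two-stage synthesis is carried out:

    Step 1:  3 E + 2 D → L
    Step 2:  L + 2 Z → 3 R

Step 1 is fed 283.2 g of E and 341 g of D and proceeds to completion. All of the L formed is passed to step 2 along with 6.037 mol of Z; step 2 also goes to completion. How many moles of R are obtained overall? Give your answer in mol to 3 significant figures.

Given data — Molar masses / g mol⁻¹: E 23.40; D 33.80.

9.06 mol

Step 1:
n(E) = 283.2 / 23.40 = 12.10 mol
n(D) = 341.0 / 33.80 = 10.09 mol
n/ν → E: 4.033, D: 5.045; E is limiting.
n(L) produced = (1/3) × 12.10 = 4.033 mol
Step 2:
n(L) available = 4.033 mol
n(Z) = 6.037 mol
n/ν → L: 4.033, Z: 3.019; Z is limiting.
n(R) = (3/2) × 6.037 = 9.056 mol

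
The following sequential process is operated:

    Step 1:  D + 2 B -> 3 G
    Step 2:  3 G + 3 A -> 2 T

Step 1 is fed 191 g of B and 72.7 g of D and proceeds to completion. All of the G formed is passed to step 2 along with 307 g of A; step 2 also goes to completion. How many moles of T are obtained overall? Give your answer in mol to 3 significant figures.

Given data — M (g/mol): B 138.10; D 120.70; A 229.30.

Step 1:
n(B) = 191.0 / 138.10 = 1.383 mol
n(D) = 72.70 / 120.70 = 0.6023 mol
n/ν → B: 0.6915, D: 0.6023; D is limiting.
n(G) produced = (3/1) × 0.6023 = 1.807 mol
Step 2:
n(G) available = 1.807 mol
n(A) = 307.0 / 229.30 = 1.339 mol
n/ν → G: 0.6023, A: 0.4463; A is limiting.
n(T) = (2/3) × 1.339 = 0.8927 mol

0.893 mol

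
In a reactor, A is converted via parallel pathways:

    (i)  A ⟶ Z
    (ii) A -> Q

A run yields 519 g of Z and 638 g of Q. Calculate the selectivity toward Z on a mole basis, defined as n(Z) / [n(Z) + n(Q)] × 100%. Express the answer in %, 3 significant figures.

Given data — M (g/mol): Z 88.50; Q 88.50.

44.9 %

n(Z) = 519 / 88.50 = 5.864 mol
n(Q) = 638 / 88.50 = 7.209 mol
selectivity = 5.864/(5.864+7.209) × 100 = 44.86 %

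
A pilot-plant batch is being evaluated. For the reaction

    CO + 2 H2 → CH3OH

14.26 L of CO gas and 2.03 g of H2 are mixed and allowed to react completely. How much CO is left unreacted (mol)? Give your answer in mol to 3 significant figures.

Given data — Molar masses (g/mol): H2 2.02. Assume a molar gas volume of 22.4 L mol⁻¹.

0.134 mol

n(CO) = 14.26 / 22.4 = 0.6366 mol
n(H2) = 2.030 / 2.02 = 1.005 mol
n/ν → CO: 0.6366, H2: 0.5025; H2 is limiting.
CO consumed = (1/2) × 1.005 = 0.5025 mol
CO remaining = 0.6366 − 0.5025 = 0.1341 mol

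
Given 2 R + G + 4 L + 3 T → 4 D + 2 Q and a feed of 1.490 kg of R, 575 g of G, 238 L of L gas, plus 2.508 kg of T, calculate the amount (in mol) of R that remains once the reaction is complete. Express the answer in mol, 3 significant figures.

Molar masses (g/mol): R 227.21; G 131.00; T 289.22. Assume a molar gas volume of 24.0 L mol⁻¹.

n(R) = 1.490×1000 / 227.21 = 6.558 mol
n(G) = 575.0 / 131.00 = 4.389 mol
n(L) = 238.0 / 24.0 = 9.917 mol
n(T) = 2.508×1000 / 289.22 = 8.672 mol
n/ν → R: 3.279, G: 4.389, L: 2.479, T: 2.891; L is limiting.
R consumed = (2/4) × 9.917 = 4.959 mol
R remaining = 6.558 − 4.959 = 1.599 mol

1.60 mol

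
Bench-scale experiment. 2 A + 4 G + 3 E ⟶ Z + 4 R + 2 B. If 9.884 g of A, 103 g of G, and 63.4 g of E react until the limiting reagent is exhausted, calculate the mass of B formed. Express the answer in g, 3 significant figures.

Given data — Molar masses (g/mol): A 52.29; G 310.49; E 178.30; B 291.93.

48.4 g

n(A) = 9.884 / 52.29 = 0.1890 mol
n(G) = 103.0 / 310.49 = 0.3317 mol
n(E) = 63.40 / 178.30 = 0.3556 mol
n/ν for A = 0.1890/2 = 0.09450
n/ν for G = 0.3317/4 = 0.08293
n/ν for E = 0.3556/3 = 0.1185
Smallest n/ν is G → limiting reagent.
n(B) = (2/4) × 0.3317 = 0.1659 mol
mass = 0.1659 × 291.93 = 48.43 g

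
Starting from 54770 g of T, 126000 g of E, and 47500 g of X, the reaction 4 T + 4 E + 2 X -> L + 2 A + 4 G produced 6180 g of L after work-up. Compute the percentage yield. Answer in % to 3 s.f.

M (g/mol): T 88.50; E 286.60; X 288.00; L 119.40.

62.8 %

n(T) = 54770 / 88.50 = 618.9 mol
n(E) = 126000 / 286.60 = 439.6 mol
n(X) = 47500 / 288.00 = 164.9 mol
n/ν → T: 154.7, E: 109.9, X: 82.45; X is limiting.
theoretical n(L) = (1/2) × 164.9 = 82.45 mol → 9845 g
% yield = 6180 / 9845 × 100 = 62.77 %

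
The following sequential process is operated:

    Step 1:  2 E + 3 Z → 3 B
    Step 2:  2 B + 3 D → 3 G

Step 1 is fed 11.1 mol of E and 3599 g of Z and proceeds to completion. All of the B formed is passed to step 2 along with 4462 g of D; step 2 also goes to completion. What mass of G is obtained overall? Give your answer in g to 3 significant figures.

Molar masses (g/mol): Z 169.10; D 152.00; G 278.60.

6960 g

Step 1:
n(E) = 11.10 mol
n(Z) = 3599 / 169.10 = 21.28 mol
n/ν for E = 11.10/2 = 5.550
n/ν for Z = 21.28/3 = 7.093
Smallest n/ν is E → limiting reagent.
n(B) produced = (3/2) × 11.10 = 16.65 mol
Step 2:
n(B) available = 16.65 mol
n(D) = 4462 / 152.00 = 29.36 mol
n/ν for B = 16.65/2 = 8.325
n/ν for D = 29.36/3 = 9.787
Smallest n/ν is B → limiting reagent.
n(G) = (3/2) × 16.65 = 24.98 mol
mass = 24.98 × 278.60 = 6959 g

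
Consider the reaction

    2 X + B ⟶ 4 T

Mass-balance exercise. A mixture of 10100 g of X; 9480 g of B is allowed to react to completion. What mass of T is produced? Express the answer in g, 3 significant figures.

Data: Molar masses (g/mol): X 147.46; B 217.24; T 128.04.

n(X) = 10100 / 147.46 = 68.49 mol
n(B) = 9480 / 217.24 = 43.64 mol
n/ν for X = 68.49/2 = 34.25
n/ν for B = 43.64/1 = 43.64
Smallest n/ν is X → limiting reagent.
n(T) = (4/2) × 68.49 = 137.0 mol
mass = 137.0 × 128.04 = 17540 g

17500 g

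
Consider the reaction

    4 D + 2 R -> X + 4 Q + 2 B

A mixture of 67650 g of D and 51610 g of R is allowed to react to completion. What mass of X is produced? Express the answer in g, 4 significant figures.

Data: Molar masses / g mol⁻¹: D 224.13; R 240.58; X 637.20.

48080 g

n(D) = 67650 / 224.13 = 301.8 mol
n(R) = 51610 / 240.58 = 214.5 mol
n/ν for D = 301.8/4 = 75.45
n/ν for R = 214.5/2 = 107.3
Smallest n/ν is D → limiting reagent.
n(X) = (1/4) × 301.8 = 75.45 mol
mass = 75.45 × 637.20 = 48080 g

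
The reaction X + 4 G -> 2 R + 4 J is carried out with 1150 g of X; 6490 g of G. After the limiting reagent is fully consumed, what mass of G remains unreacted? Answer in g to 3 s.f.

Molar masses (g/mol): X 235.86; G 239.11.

1830 g

n(X) = 1150 / 235.86 = 4.876 mol
n(G) = 6490 / 239.11 = 27.14 mol
n/ν for X = 4.876/1 = 4.876
n/ν for G = 27.14/4 = 6.785
Smallest n/ν is X → limiting reagent.
G consumed = (4/1) × 4.876 = 19.50 mol
G remaining = 27.14 − 19.50 = 7.640 mol
mass = 7.640 × 239.11 = 1827 g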